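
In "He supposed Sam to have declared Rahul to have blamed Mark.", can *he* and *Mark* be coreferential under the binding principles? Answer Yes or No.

*Mark* is an R-expression; Principle C requires it to be free (not bound by any c-commanding expression).
— he: subject of the matrix clause; the pronoun c-commands the R-expression — coreference blocked (Principle C).

No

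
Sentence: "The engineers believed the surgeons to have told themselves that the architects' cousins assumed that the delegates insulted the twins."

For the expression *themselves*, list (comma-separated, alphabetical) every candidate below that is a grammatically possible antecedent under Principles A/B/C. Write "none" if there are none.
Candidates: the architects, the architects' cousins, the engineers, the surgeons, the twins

*themselves* is a reflexive; Principle A requires it to be bound within its binding domain — the clause headed by 'told'.
— the architects: possessor inside the subject DP of the clause headed by 'assumed'; does not c-command the reflexive — cannot bind it (Principle A).
— the architects' cousins: subject of the clause headed by 'assumed'; does not c-command the reflexive — cannot bind it (Principle A).
— the engineers: subject of the matrix clause; c-commands the reflexive but lies outside its binding domain — cannot bind it (Principle A).
— the surgeons: subject of the clause headed by 'told'; c-commands the reflexive within its binding domain — allowed (Principle A).
— the twins: object of the clause headed by 'insulted'; does not c-command the reflexive — cannot bind it (Principle A).

the surgeons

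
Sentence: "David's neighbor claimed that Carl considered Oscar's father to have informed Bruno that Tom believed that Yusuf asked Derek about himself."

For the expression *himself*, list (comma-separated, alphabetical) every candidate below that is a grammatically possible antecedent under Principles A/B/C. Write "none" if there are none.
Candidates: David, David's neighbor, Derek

Derek

*himself* is a reflexive; Principle A requires it to be bound within its binding domain — the clause headed by 'asked'.
— David: possessor inside the subject DP of the matrix clause; does not c-command the reflexive — cannot bind it (Principle A).
— David's neighbor: subject of the matrix clause; c-commands the reflexive but lies outside its binding domain — cannot bind it (Principle A).
— Derek: object of the clause headed by 'asked'; c-commands the reflexive within its binding domain — allowed (Principle A).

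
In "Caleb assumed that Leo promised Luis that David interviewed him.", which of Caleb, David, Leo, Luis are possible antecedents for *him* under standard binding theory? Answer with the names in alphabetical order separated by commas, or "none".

*him* is a pronoun; Principle B requires it to be free in its binding domain — the clause headed by 'interviewed'.
— Caleb: subject of the matrix clause; c-commands the pronoun but lies outside its binding domain — allowed.
— David: subject of the clause headed by 'interviewed'; c-commands the pronoun within its binding domain — blocked (Principle B).
— Leo: subject of the clause headed by 'promised'; c-commands the pronoun but lies outside its binding domain — allowed.
— Luis: object of the clause headed by 'promised'; c-commands the pronoun but lies outside its binding domain — allowed.

Caleb, Leo, Luis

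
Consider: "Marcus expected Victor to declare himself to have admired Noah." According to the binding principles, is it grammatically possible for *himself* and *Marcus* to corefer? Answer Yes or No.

No

*himself* is a reflexive; Principle A requires it to be bound within its binding domain — the clause headed by 'declare'.
— Marcus: subject of the matrix clause; c-commands the reflexive but lies outside its binding domain — cannot bind it (Principle A).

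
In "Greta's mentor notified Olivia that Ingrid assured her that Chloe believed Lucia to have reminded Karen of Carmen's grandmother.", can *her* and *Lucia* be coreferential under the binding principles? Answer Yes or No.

No

*Lucia* is an R-expression; Principle C requires it to be free (not bound by any c-commanding expression).
— her: object of the clause headed by 'assured'; the pronoun c-commands the R-expression — coreference blocked (Principle C).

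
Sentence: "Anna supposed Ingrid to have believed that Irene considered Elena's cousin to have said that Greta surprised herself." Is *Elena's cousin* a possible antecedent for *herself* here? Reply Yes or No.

No

*herself* is a reflexive; Principle A requires it to be bound within its binding domain — the clause headed by 'surprised'.
— Elena's cousin: subject of the clause headed by 'said'; c-commands the reflexive but lies outside its binding domain — cannot bind it (Principle A).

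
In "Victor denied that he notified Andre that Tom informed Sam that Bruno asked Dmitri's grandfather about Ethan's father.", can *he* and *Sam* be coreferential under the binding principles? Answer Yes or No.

*Sam* is an R-expression; Principle C requires it to be free (not bound by any c-commanding expression).
— he: subject of the clause headed by 'notified'; the pronoun c-commands the R-expression — coreference blocked (Principle C).

No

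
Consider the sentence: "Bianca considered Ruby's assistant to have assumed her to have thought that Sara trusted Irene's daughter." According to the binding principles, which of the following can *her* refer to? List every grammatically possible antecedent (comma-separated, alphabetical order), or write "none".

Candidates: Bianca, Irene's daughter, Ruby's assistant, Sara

Bianca

*her* is a pronoun; Principle B requires it to be free in its binding domain — the clause headed by 'assumed'.
— Bianca: subject of the matrix clause; c-commands the pronoun but lies outside its binding domain — allowed.
— Irene's daughter: object of the clause headed by 'trusted'; is c-commanded by the pronoun; coreference would bind this R-expression — blocked (Principle C).
— Ruby's assistant: subject of the clause headed by 'assumed'; c-commands the pronoun within its binding domain — blocked (Principle B).
— Sara: subject of the clause headed by 'trusted'; is c-commanded by the pronoun; coreference would bind this R-expression — blocked (Principle C).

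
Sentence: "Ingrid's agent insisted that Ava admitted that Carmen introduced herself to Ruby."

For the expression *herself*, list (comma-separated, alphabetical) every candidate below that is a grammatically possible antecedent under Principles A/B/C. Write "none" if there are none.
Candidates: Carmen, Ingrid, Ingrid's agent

Carmen

*herself* is a reflexive; Principle A requires it to be bound within its binding domain — the clause headed by 'introduced'.
— Carmen: subject of the clause headed by 'introduced'; c-commands the reflexive within its binding domain — allowed (Principle A).
— Ingrid: possessor inside the subject DP of the matrix clause; does not c-command the reflexive — cannot bind it (Principle A).
— Ingrid's agent: subject of the matrix clause; c-commands the reflexive but lies outside its binding domain — cannot bind it (Principle A).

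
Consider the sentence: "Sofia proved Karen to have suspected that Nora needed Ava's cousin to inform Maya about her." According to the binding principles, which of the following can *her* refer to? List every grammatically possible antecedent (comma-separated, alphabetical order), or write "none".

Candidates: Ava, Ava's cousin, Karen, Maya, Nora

Ava, Karen, Nora

*her* is a pronoun; Principle B requires it to be free in its binding domain — the clause headed by 'inform'.
— Ava: possessor inside the subject DP of the clause headed by 'inform'; does not c-command the pronoun — Principle B does not apply; allowed.
— Ava's cousin: subject of the clause headed by 'inform'; c-commands the pronoun within its binding domain — blocked (Principle B).
— Karen: subject of the clause headed by 'suspected'; c-commands the pronoun but lies outside its binding domain — allowed.
— Maya: object of the clause headed by 'inform'; c-commands the pronoun within its binding domain — blocked (Principle B).
— Nora: subject of the clause headed by 'needed'; c-commands the pronoun but lies outside its binding domain — allowed.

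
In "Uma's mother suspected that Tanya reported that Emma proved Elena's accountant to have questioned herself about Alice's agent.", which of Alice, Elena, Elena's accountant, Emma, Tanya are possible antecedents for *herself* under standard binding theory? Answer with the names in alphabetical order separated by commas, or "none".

Elena's accountant

*herself* is a reflexive; Principle A requires it to be bound within its binding domain — the clause headed by 'questioned'.
— Alice: possessor inside the second object DP of the clause headed by 'questioned'; does not c-command the reflexive — cannot bind it (Principle A).
— Elena: possessor inside the subject DP of the clause headed by 'questioned'; does not c-command the reflexive — cannot bind it (Principle A).
— Elena's accountant: subject of the clause headed by 'questioned'; c-commands the reflexive within its binding domain — allowed (Principle A).
— Emma: subject of the clause headed by 'proved'; c-commands the reflexive but lies outside its binding domain — cannot bind it (Principle A).
— Tanya: subject of the clause headed by 'reported'; c-commands the reflexive but lies outside its binding domain — cannot bind it (Principle A).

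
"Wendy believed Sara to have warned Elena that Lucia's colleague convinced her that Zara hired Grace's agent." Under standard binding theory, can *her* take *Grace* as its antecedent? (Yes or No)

*her* is a pronoun; Principle B requires it to be free in its binding domain — the clause headed by 'convinced'.
— Grace: possessor inside the object DP of the clause headed by 'hired'; is c-commanded by the pronoun; coreference would bind this R-expression — blocked (Principle C).

No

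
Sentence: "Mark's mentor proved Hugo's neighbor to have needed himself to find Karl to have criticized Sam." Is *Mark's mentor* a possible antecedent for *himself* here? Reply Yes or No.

*himself* is a reflexive; Principle A requires it to be bound within its binding domain — the clause headed by 'needed'.
— Mark's mentor: subject of the matrix clause; c-commands the reflexive but lies outside its binding domain — cannot bind it (Principle A).

No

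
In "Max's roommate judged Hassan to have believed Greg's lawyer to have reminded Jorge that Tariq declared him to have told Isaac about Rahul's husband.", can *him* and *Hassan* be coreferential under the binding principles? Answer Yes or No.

Yes

*Hassan* is an R-expression; Principle C requires it to be free (not bound by any c-commanding expression).
— him: subject of the clause headed by 'told'; the pronoun does not c-command the R-expression — coreference allowed.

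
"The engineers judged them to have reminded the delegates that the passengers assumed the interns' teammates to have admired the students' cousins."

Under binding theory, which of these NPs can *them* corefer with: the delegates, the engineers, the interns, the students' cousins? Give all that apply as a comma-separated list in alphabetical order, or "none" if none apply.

none

*them* is a pronoun; Principle B requires it to be free in its binding domain — the matrix clause.
— the delegates: object of the clause headed by 'reminded'; is c-commanded by the pronoun; coreference would bind this R-expression — blocked (Principle C).
— the engineers: subject of the matrix clause; c-commands the pronoun within its binding domain — blocked (Principle B).
— the interns: possessor inside the subject DP of the clause headed by 'admired'; is c-commanded by the pronoun; coreference would bind this R-expression — blocked (Principle C).
— the students' cousins: object of the clause headed by 'admired'; is c-commanded by the pronoun; coreference would bind this R-expression — blocked (Principle C).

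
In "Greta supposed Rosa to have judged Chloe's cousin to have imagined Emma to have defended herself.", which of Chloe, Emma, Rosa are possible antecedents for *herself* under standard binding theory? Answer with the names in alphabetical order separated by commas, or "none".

Emma

*herself* is a reflexive; Principle A requires it to be bound within its binding domain — the clause headed by 'defended'.
— Chloe: possessor inside the subject DP of the clause headed by 'imagined'; does not c-command the reflexive — cannot bind it (Principle A).
— Emma: subject of the clause headed by 'defended'; c-commands the reflexive within its binding domain — allowed (Principle A).
— Rosa: subject of the clause headed by 'judged'; c-commands the reflexive but lies outside its binding domain — cannot bind it (Principle A).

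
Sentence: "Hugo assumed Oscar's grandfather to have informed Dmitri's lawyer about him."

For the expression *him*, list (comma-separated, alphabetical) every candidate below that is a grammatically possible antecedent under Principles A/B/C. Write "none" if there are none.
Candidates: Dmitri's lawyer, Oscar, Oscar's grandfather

*him* is a pronoun; Principle B requires it to be free in its binding domain — the clause headed by 'informed'.
— Dmitri's lawyer: object of the clause headed by 'informed'; c-commands the pronoun within its binding domain — blocked (Principle B).
— Oscar: possessor inside the subject DP of the clause headed by 'informed'; does not c-command the pronoun — Principle B does not apply; allowed.
— Oscar's grandfather: subject of the clause headed by 'informed'; c-commands the pronoun within its binding domain — blocked (Principle B).

Oscar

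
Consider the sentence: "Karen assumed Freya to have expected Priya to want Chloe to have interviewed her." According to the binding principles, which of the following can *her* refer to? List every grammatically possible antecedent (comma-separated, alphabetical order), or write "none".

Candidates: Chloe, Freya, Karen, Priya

*her* is a pronoun; Principle B requires it to be free in its binding domain — the clause headed by 'interviewed'.
— Chloe: subject of the clause headed by 'interviewed'; c-commands the pronoun within its binding domain — blocked (Principle B).
— Freya: subject of the clause headed by 'expected'; c-commands the pronoun but lies outside its binding domain — allowed.
— Karen: subject of the matrix clause; c-commands the pronoun but lies outside its binding domain — allowed.
— Priya: subject of the clause headed by 'want'; c-commands the pronoun but lies outside its binding domain — allowed.

Freya, Karen, Priya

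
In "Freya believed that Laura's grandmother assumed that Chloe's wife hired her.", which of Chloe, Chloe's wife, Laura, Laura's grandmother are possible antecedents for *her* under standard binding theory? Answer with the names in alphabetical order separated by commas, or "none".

Chloe, Laura, Laura's grandmother

*her* is a pronoun; Principle B requires it to be free in its binding domain — the clause headed by 'hired'.
— Chloe: possessor inside the subject DP of the clause headed by 'hired'; does not c-command the pronoun — Principle B does not apply; allowed.
— Chloe's wife: subject of the clause headed by 'hired'; c-commands the pronoun within its binding domain — blocked (Principle B).
— Laura: possessor inside the subject DP of the clause headed by 'assumed'; does not c-command the pronoun — Principle B does not apply; allowed.
— Laura's grandmother: subject of the clause headed by 'assumed'; c-commands the pronoun but lies outside its binding domain — allowed.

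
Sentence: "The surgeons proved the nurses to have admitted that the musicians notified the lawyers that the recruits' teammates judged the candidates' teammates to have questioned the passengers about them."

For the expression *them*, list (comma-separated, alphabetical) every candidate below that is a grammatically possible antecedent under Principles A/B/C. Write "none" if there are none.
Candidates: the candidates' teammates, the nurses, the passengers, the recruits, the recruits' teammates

the nurses, the recruits, the recruits' teammates

*them* is a pronoun; Principle B requires it to be free in its binding domain — the clause headed by 'questioned'.
— the candidates' teammates: subject of the clause headed by 'questioned'; c-commands the pronoun within its binding domain — blocked (Principle B).
— the nurses: subject of the clause headed by 'admitted'; c-commands the pronoun but lies outside its binding domain — allowed.
— the passengers: object of the clause headed by 'questioned'; c-commands the pronoun within its binding domain — blocked (Principle B).
— the recruits: possessor inside the subject DP of the clause headed by 'judged'; does not c-command the pronoun — Principle B does not apply; allowed.
— the recruits' teammates: subject of the clause headed by 'judged'; c-commands the pronoun but lies outside its binding domain — allowed.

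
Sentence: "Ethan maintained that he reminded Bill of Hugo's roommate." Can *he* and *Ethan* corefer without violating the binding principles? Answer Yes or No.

*Ethan* is an R-expression; Principle C requires it to be free (not bound by any c-commanding expression).
— he: subject of the clause headed by 'reminded'; the pronoun does not c-command the R-expression — coreference allowed.

Yes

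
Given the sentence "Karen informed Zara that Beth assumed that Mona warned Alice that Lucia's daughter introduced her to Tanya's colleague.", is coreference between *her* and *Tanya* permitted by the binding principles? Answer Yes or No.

*her* is a pronoun; Principle B requires it to be free in its binding domain — the clause headed by 'introduced'.
— Tanya: possessor inside the second object DP of the clause headed by 'introduced'; is c-commanded by the pronoun; coreference would bind this R-expression — blocked (Principle C).

No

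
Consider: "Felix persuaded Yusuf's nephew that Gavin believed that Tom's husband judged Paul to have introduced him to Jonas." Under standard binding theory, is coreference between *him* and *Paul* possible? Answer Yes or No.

*Paul* is an R-expression; Principle C requires it to be free (not bound by any c-commanding expression).
— him: object of the clause headed by 'introduced'; the R-expression locally c-commands the pronoun — coreference blocked (Principle B on the pronoun).

No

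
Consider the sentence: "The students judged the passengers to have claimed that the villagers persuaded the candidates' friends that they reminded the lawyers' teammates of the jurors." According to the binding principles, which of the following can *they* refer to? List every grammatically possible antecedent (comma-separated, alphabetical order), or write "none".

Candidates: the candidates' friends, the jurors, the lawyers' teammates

*they* is a pronoun; Principle B requires it to be free in its binding domain — the clause headed by 'reminded'.
— the candidates' friends: object of the clause headed by 'persuaded'; c-commands the pronoun but lies outside its binding domain — allowed.
— the jurors: second object of the clause headed by 'reminded'; is c-commanded by the pronoun; coreference would bind this R-expression — blocked (Principle C).
— the lawyers' teammates: object of the clause headed by 'reminded'; is c-commanded by the pronoun; coreference would bind this R-expression — blocked (Principle C).

the candidates' friends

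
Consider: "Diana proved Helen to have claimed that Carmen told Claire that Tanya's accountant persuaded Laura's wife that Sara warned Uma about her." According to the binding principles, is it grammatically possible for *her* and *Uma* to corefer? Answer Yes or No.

No

*her* is a pronoun; Principle B requires it to be free in its binding domain — the clause headed by 'warned'.
— Uma: object of the clause headed by 'warned'; c-commands the pronoun within its binding domain — blocked (Principle B).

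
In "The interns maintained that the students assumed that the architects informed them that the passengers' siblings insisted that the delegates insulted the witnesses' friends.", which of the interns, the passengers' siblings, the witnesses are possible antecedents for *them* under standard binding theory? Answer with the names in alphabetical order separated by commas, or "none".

*them* is a pronoun; Principle B requires it to be free in its binding domain — the clause headed by 'informed'.
— the interns: subject of the matrix clause; c-commands the pronoun but lies outside its binding domain — allowed.
— the passengers' siblings: subject of the clause headed by 'insisted'; is c-commanded by the pronoun; coreference would bind this R-expression — blocked (Principle C).
— the witnesses: possessor inside the object DP of the clause headed by 'insulted'; is c-commanded by the pronoun; coreference would bind this R-expression — blocked (Principle C).

the interns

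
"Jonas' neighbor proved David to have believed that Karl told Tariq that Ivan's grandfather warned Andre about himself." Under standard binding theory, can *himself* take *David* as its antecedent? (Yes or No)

*himself* is a reflexive; Principle A requires it to be bound within its binding domain — the clause headed by 'warned'.
— David: subject of the clause headed by 'believed'; c-commands the reflexive but lies outside its binding domain — cannot bind it (Principle A).

No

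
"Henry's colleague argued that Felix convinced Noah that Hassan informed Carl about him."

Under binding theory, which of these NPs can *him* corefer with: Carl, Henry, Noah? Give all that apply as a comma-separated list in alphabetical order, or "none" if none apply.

Henry, Noah

*him* is a pronoun; Principle B requires it to be free in its binding domain — the clause headed by 'informed'.
— Carl: object of the clause headed by 'informed'; c-commands the pronoun within its binding domain — blocked (Principle B).
— Henry: possessor inside the subject DP of the matrix clause; does not c-command the pronoun — Principle B does not apply; allowed.
— Noah: object of the clause headed by 'convinced'; c-commands the pronoun but lies outside its binding domain — allowed.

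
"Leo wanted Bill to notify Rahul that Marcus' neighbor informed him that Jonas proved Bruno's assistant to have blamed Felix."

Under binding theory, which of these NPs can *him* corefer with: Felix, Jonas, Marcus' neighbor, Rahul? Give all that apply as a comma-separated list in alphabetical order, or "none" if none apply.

*him* is a pronoun; Principle B requires it to be free in its binding domain — the clause headed by 'informed'.
— Felix: object of the clause headed by 'blamed'; is c-commanded by the pronoun; coreference would bind this R-expression — blocked (Principle C).
— Jonas: subject of the clause headed by 'proved'; is c-commanded by the pronoun; coreference would bind this R-expression — blocked (Principle C).
— Marcus' neighbor: subject of the clause headed by 'informed'; c-commands the pronoun within its binding domain — blocked (Principle B).
— Rahul: object of the clause headed by 'notify'; c-commands the pronoun but lies outside its binding domain — allowed.

Rahul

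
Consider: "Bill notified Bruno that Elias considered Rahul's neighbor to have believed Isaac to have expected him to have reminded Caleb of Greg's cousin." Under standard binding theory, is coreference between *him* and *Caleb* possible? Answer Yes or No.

*Caleb* is an R-expression; Principle C requires it to be free (not bound by any c-commanding expression).
— him: subject of the clause headed by 'reminded'; the pronoun c-commands the R-expression — coreference blocked (Principle C).

No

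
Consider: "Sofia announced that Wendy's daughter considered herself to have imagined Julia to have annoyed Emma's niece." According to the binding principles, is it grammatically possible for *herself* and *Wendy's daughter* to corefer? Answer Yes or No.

Yes

*herself* is a reflexive; Principle A requires it to be bound within its binding domain — the clause headed by 'considered'.
— Wendy's daughter: subject of the clause headed by 'considered'; c-commands the reflexive within its binding domain — allowed (Principle A).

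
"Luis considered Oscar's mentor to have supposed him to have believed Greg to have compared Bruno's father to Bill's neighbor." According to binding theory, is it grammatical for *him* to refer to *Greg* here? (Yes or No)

No

*Greg* is an R-expression; Principle C requires it to be free (not bound by any c-commanding expression).
— him: subject of the clause headed by 'believed'; the pronoun c-commands the R-expression — coreference blocked (Principle C).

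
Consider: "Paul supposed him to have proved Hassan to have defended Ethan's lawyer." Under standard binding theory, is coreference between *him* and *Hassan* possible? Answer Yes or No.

*Hassan* is an R-expression; Principle C requires it to be free (not bound by any c-commanding expression).
— him: subject of the clause headed by 'proved'; the pronoun c-commands the R-expression — coreference blocked (Principle C).

No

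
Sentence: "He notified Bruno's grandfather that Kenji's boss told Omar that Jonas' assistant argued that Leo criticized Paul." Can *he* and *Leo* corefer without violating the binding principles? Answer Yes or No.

No

*Leo* is an R-expression; Principle C requires it to be free (not bound by any c-commanding expression).
— he: subject of the matrix clause; the pronoun c-commands the R-expression — coreference blocked (Principle C).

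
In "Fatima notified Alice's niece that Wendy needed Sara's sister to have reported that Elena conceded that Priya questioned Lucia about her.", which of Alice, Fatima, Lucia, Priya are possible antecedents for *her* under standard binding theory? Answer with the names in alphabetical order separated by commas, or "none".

*her* is a pronoun; Principle B requires it to be free in its binding domain — the clause headed by 'questioned'.
— Alice: possessor inside the object DP of the matrix clause; does not c-command the pronoun — Principle B does not apply; allowed.
— Fatima: subject of the matrix clause; c-commands the pronoun but lies outside its binding domain — allowed.
— Lucia: object of the clause headed by 'questioned'; c-commands the pronoun within its binding domain — blocked (Principle B).
— Priya: subject of the clause headed by 'questioned'; c-commands the pronoun within its binding domain — blocked (Principle B).

Alice, Fatima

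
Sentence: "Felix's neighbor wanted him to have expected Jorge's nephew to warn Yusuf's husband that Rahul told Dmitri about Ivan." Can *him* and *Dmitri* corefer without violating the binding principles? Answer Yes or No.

No

*Dmitri* is an R-expression; Principle C requires it to be free (not bound by any c-commanding expression).
— him: subject of the clause headed by 'expected'; the pronoun c-commands the R-expression — coreference blocked (Principle C).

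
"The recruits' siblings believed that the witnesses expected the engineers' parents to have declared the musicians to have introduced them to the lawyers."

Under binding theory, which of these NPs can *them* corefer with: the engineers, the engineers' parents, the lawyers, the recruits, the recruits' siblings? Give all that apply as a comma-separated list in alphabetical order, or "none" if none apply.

*them* is a pronoun; Principle B requires it to be free in its binding domain — the clause headed by 'introduced'.
— the engineers: possessor inside the subject DP of the clause headed by 'declared'; does not c-command the pronoun — Principle B does not apply; allowed.
— the engineers' parents: subject of the clause headed by 'declared'; c-commands the pronoun but lies outside its binding domain — allowed.
— the lawyers: second object of the clause headed by 'introduced'; is c-commanded by the pronoun; coreference would bind this R-expression — blocked (Principle C).
— the recruits: possessor inside the subject DP of the matrix clause; does not c-command the pronoun — Principle B does not apply; allowed.
— the recruits' siblings: subject of the matrix clause; c-commands the pronoun but lies outside its binding domain — allowed.

the engineers, the engineers' parents, the recruits, the recruits' siblings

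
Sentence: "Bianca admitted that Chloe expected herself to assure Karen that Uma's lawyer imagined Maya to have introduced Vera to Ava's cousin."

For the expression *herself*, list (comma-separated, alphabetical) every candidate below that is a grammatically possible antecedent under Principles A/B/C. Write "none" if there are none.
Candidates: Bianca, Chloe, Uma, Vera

Chloe

*herself* is a reflexive; Principle A requires it to be bound within its binding domain — the clause headed by 'expected'.
— Bianca: subject of the matrix clause; c-commands the reflexive but lies outside its binding domain — cannot bind it (Principle A).
— Chloe: subject of the clause headed by 'expected'; c-commands the reflexive within its binding domain — allowed (Principle A).
— Uma: possessor inside the subject DP of the clause headed by 'imagined'; does not c-command the reflexive — cannot bind it (Principle A).
— Vera: object of the clause headed by 'introduced'; does not c-command the reflexive — cannot bind it (Principle A).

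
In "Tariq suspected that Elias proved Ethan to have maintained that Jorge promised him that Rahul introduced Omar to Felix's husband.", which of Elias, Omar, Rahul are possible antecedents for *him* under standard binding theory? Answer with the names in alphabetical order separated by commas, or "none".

*him* is a pronoun; Principle B requires it to be free in its binding domain — the clause headed by 'promised'.
— Elias: subject of the clause headed by 'proved'; c-commands the pronoun but lies outside its binding domain — allowed.
— Omar: object of the clause headed by 'introduced'; is c-commanded by the pronoun; coreference would bind this R-expression — blocked (Principle C).
— Rahul: subject of the clause headed by 'introduced'; is c-commanded by the pronoun; coreference would bind this R-expression — blocked (Principle C).

Elias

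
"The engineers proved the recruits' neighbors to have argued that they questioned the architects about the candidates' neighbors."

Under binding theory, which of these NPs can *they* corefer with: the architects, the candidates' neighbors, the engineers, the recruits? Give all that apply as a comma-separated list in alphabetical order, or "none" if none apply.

*they* is a pronoun; Principle B requires it to be free in its binding domain — the clause headed by 'questioned'.
— the architects: object of the clause headed by 'questioned'; is c-commanded by the pronoun; coreference would bind this R-expression — blocked (Principle C).
— the candidates' neighbors: second object of the clause headed by 'questioned'; is c-commanded by the pronoun; coreference would bind this R-expression — blocked (Principle C).
— the engineers: subject of the matrix clause; c-commands the pronoun but lies outside its binding domain — allowed.
— the recruits: possessor inside the subject DP of the clause headed by 'argued'; does not c-command the pronoun — Principle B does not apply; allowed.

the engineers, the recruits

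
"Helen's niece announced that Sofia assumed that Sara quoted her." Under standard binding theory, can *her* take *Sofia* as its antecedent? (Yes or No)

Yes

*her* is a pronoun; Principle B requires it to be free in its binding domain — the clause headed by 'quoted'.
— Sofia: subject of the clause headed by 'assumed'; c-commands the pronoun but lies outside its binding domain — allowed.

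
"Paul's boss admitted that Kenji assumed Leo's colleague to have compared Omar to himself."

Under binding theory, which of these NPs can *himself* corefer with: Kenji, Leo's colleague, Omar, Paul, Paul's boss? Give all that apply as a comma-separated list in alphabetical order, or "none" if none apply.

Leo's colleague, Omar

*himself* is a reflexive; Principle A requires it to be bound within its binding domain — the clause headed by 'compared'.
— Kenji: subject of the clause headed by 'assumed'; c-commands the reflexive but lies outside its binding domain — cannot bind it (Principle A).
— Leo's colleague: subject of the clause headed by 'compared'; c-commands the reflexive within its binding domain — allowed (Principle A).
— Omar: object of the clause headed by 'compared'; c-commands the reflexive within its binding domain — allowed (Principle A).
— Paul: possessor inside the subject DP of the matrix clause; does not c-command the reflexive — cannot bind it (Principle A).
— Paul's boss: subject of the matrix clause; c-commands the reflexive but lies outside its binding domain — cannot bind it (Principle A).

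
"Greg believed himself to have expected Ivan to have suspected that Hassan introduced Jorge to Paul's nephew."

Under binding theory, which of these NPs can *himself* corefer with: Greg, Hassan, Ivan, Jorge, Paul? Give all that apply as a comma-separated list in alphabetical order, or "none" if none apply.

Greg

*himself* is a reflexive; Principle A requires it to be bound within its binding domain — the matrix clause.
— Greg: subject of the matrix clause; c-commands the reflexive within its binding domain — allowed (Principle A).
— Hassan: subject of the clause headed by 'introduced'; does not c-command the reflexive — cannot bind it (Principle A).
— Ivan: subject of the clause headed by 'suspected'; does not c-command the reflexive — cannot bind it (Principle A).
— Jorge: object of the clause headed by 'introduced'; does not c-command the reflexive — cannot bind it (Principle A).
— Paul: possessor inside the second object DP of the clause headed by 'introduced'; does not c-command the reflexive — cannot bind it (Principle A).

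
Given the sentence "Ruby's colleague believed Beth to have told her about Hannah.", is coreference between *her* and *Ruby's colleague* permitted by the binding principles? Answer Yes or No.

*her* is a pronoun; Principle B requires it to be free in its binding domain — the clause headed by 'told'.
— Ruby's colleague: subject of the matrix clause; c-commands the pronoun but lies outside its binding domain — allowed.

Yes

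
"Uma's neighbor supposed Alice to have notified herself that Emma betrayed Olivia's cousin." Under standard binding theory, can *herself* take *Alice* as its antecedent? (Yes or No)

*herself* is a reflexive; Principle A requires it to be bound within its binding domain — the clause headed by 'notified'.
— Alice: subject of the clause headed by 'notified'; c-commands the reflexive within its binding domain — allowed (Principle A).

Yes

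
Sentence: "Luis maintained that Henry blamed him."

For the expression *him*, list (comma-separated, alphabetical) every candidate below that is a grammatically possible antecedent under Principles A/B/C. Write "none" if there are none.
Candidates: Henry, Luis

Luis

*him* is a pronoun; Principle B requires it to be free in its binding domain — the clause headed by 'blamed'.
— Henry: subject of the clause headed by 'blamed'; c-commands the pronoun within its binding domain — blocked (Principle B).
— Luis: subject of the matrix clause; c-commands the pronoun but lies outside its binding domain — allowed.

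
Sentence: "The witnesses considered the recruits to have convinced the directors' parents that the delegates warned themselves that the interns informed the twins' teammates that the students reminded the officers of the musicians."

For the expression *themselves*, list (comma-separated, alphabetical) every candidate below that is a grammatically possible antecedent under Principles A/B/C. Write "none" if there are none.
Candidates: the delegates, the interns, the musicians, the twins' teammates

the delegates

*themselves* is a reflexive; Principle A requires it to be bound within its binding domain — the clause headed by 'warned'.
— the delegates: subject of the clause headed by 'warned'; c-commands the reflexive within its binding domain — allowed (Principle A).
— the interns: subject of the clause headed by 'informed'; does not c-command the reflexive — cannot bind it (Principle A).
— the musicians: second object of the clause headed by 'reminded'; does not c-command the reflexive — cannot bind it (Principle A).
— the twins' teammates: object of the clause headed by 'informed'; does not c-command the reflexive — cannot bind it (Principle A).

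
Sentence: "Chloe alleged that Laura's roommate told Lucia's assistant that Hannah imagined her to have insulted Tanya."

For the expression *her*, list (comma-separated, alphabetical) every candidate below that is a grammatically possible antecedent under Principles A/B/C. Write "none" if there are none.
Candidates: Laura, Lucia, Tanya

Laura, Lucia

*her* is a pronoun; Principle B requires it to be free in its binding domain — the clause headed by 'imagined'.
— Laura: possessor inside the subject DP of the clause headed by 'told'; does not c-command the pronoun — Principle B does not apply; allowed.
— Lucia: possessor inside the object DP of the clause headed by 'told'; does not c-command the pronoun — Principle B does not apply; allowed.
— Tanya: object of the clause headed by 'insulted'; is c-commanded by the pronoun; coreference would bind this R-expression — blocked (Principle C).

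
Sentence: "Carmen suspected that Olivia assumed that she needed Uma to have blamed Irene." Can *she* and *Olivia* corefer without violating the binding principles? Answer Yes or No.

*Olivia* is an R-expression; Principle C requires it to be free (not bound by any c-commanding expression).
— she: subject of the clause headed by 'needed'; the pronoun does not c-command the R-expression — coreference allowed.

Yes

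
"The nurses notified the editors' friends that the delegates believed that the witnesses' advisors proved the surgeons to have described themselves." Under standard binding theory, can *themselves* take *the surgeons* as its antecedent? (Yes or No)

Yes

*themselves* is a reflexive; Principle A requires it to be bound within its binding domain — the clause headed by 'described'.
— the surgeons: subject of the clause headed by 'described'; c-commands the reflexive within its binding domain — allowed (Principle A).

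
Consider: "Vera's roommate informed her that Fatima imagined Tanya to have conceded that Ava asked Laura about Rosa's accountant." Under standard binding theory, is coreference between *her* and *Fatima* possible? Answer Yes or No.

No

*Fatima* is an R-expression; Principle C requires it to be free (not bound by any c-commanding expression).
— her: object of the matrix clause; the pronoun c-commands the R-expression — coreference blocked (Principle C).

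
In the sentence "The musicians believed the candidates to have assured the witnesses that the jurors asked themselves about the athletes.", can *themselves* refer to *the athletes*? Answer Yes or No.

No

*themselves* is a reflexive; Principle A requires it to be bound within its binding domain — the clause headed by 'asked'.
— the athletes: second object of the clause headed by 'asked'; does not c-command the reflexive — cannot bind it (Principle A).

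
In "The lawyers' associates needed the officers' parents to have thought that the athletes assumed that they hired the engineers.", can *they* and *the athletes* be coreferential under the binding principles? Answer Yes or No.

Yes

*the athletes* is an R-expression; Principle C requires it to be free (not bound by any c-commanding expression).
— they: subject of the clause headed by 'hired'; the pronoun does not c-command the R-expression — coreference allowed.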